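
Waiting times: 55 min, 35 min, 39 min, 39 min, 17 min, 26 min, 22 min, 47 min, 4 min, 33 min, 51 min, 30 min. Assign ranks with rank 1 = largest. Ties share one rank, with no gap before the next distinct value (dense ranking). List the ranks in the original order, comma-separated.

Sorted (descending): 55, 51, 47, 39, 39, 35, 33, 30, 26, 22, 17, 4
The 2 values of 39 share dense rank 4.
Remaining distinct values take the next consecutive integers.

1, 5, 4, 4, 10, 8, 9, 3, 11, 6, 2, 7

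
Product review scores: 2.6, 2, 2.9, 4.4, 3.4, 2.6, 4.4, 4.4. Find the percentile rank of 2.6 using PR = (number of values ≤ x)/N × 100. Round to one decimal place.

N = 8.
Strictly below 2.6: 1. Equal to 2.6: 2.
PR = 3/8 × 100 = 37.5

37.5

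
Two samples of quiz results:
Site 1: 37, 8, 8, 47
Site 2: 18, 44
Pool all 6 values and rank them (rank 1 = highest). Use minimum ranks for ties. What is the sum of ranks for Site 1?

14

Sorted (descending): 47, 44, 37, 18, 8, 8
The 2 values of 8 occupy positions 5–6 → each gets rank 5.
Site 1 values → pooled ranks: 37→3, 8→5, 8→5, 47→1
Rank sum = 3 + 5 + 5 + 1 = 14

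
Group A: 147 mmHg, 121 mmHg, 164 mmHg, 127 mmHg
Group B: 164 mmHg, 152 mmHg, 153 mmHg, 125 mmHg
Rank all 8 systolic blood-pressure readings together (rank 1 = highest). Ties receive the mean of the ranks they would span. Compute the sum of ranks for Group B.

15.5

Sorted (descending): 164, 164, 153, 152, 147, 127, 125, 121
The 2 values of 164 occupy positions 1–2 → average rank (1+2)/2 = 1.5.
Group B values → pooled ranks: 164→1.5, 152→4, 153→3, 125→7
Rank sum = 1.5 + 4 + 3 + 7 = 15.5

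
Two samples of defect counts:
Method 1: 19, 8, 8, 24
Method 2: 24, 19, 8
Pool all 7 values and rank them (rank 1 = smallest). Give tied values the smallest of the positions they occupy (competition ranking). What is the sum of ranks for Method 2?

Sorted (ascending): 8, 8, 8, 19, 19, 24, 24
The 3 values of 8 occupy positions 1–3 → each gets rank 1.
The 2 values of 19 occupy positions 4–5 → each gets rank 4.
The 2 values of 24 occupy positions 6–7 → each gets rank 6.
Method 2 values → pooled ranks: 24→6, 19→4, 8→1
Rank sum = 6 + 4 + 1 = 11

11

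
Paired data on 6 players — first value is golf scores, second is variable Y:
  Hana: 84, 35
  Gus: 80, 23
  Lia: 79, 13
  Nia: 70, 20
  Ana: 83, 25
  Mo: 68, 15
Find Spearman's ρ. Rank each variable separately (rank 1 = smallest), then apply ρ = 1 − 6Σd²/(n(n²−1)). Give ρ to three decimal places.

Ranks of variable 1: 6, 4, 3, 2, 5, 1
Ranks of variable 2: 6, 4, 1, 3, 5, 2
d = r₁ − r₂: 0, 0, 2, -1, 0, -1
d²: 0, 0, 4, 1, 0, 1; Σd² = 6
ρ = 1 − 6·6/(6·35) = 1 − 36/210 = 0.829

0.829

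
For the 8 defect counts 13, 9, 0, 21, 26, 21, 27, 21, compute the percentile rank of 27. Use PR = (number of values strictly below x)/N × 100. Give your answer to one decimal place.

87.5

N = 8.
Strictly below 27: 7. Equal to 27: 1.
PR = 7/8 × 100 = 87.5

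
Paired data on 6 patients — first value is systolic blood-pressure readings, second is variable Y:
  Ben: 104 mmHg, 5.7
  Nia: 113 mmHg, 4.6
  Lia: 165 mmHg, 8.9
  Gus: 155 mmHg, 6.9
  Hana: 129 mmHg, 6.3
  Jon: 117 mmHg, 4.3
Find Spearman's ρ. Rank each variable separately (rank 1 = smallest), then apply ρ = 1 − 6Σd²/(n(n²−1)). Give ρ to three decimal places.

Ranks of variable 1: 1, 2, 6, 5, 4, 3
Ranks of variable 2: 3, 2, 6, 5, 4, 1
d = r₁ − r₂: -2, 0, 0, 0, 0, 2
d²: 4, 0, 0, 0, 0, 4; Σd² = 8
ρ = 1 − 6·8/(6·35) = 1 − 48/210 = 0.771

0.771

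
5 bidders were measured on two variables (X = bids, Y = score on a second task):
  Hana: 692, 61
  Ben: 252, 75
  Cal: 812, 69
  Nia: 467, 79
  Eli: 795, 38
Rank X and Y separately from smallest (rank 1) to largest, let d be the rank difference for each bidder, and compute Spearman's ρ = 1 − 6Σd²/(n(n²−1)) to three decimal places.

Ranks of variable 1: 3, 1, 5, 2, 4
Ranks of variable 2: 2, 4, 3, 5, 1
d = r₁ − r₂: 1, -3, 2, -3, 3
d²: 1, 9, 4, 9, 9; Σd² = 32
ρ = 1 − 6·32/(5·24) = 1 − 192/120 = -0.600

-0.600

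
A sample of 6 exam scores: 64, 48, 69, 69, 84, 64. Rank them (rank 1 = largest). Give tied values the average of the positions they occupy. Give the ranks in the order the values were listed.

Sorted (descending): 84, 69, 69, 64, 64, 48
The 2 values of 69 occupy positions 2–3 → average rank (2+3)/2 = 2.5.
The 2 values of 64 occupy positions 4–5 → average rank (4+5)/2 = 4.5.

4.5, 6, 2.5, 2.5, 1, 4.5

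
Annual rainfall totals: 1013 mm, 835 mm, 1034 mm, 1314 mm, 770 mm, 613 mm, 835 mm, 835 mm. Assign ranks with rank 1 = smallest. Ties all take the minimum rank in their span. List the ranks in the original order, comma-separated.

Sorted (ascending): 613, 770, 835, 835, 835, 1013, 1034, 1314
The 3 values of 835 occupy positions 3–5 → each gets rank 3.

6, 3, 7, 8, 2, 1, 3, 3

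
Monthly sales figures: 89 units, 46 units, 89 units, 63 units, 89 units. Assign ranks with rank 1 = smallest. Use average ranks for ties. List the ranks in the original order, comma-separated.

4, 1, 4, 2, 4

Sorted (ascending): 46, 63, 89, 89, 89
The 3 values of 89 occupy positions 3–5 → average rank 4.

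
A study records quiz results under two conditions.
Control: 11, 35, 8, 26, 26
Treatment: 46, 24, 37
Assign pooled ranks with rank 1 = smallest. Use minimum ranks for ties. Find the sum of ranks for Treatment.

Sorted (ascending): 8, 11, 24, 26, 26, 35, 37, 46
The 2 values of 26 occupy positions 4–5 → each gets rank 4.
Treatment values → pooled ranks: 46→8, 24→3, 37→7
Rank sum = 8 + 3 + 7 = 18

18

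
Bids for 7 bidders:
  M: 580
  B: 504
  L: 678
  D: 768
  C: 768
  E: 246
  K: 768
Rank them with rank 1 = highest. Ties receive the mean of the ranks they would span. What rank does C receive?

Sorted (descending): 768, 768, 768, 678, 580, 504, 246
The 3 values of 768 occupy positions 1–3 → average rank 2.
C has value 768 → rank 2.

2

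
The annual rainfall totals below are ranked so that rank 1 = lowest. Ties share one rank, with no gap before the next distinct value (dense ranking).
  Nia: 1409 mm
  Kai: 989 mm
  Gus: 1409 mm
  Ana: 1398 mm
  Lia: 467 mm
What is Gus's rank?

4

Sorted (ascending): 467, 989, 1398, 1409, 1409
The 2 values of 1409 share dense rank 4.
Remaining distinct values take the next consecutive integers.
Gus has value 1409 mm → rank 4.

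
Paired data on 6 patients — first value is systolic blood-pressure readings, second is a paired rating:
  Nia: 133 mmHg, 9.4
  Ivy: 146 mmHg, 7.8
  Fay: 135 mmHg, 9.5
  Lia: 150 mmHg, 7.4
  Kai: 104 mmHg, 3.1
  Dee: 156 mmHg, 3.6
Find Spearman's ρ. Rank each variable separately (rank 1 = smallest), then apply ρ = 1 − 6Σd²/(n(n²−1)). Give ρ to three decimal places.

Ranks of variable 1: 2, 4, 3, 5, 1, 6
Ranks of variable 2: 5, 4, 6, 3, 1, 2
d = r₁ − r₂: -3, 0, -3, 2, 0, 4
d²: 9, 0, 9, 4, 0, 16; Σd² = 38
ρ = 1 − 6·38/(6·35) = 1 − 228/210 = -0.086

-0.086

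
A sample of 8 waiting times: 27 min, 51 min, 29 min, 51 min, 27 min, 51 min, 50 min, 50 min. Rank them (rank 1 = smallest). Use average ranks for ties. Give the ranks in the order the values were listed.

Sorted (ascending): 27, 27, 29, 50, 50, 51, 51, 51
The 2 values of 27 occupy positions 1–2 → average rank (1+2)/2 = 1.5.
The 2 values of 50 occupy positions 4–5 → average rank (4+5)/2 = 4.5.
The 3 values of 51 occupy positions 6–8 → average rank 7.

1.5, 7, 3, 7, 1.5, 7, 4.5, 4.5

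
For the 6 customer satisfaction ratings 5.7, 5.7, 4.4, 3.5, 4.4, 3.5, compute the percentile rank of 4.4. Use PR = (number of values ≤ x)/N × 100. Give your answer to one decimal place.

66.7

N = 6.
Strictly below 4.4: 2. Equal to 4.4: 2.
PR = 4/6 × 100 = 66.7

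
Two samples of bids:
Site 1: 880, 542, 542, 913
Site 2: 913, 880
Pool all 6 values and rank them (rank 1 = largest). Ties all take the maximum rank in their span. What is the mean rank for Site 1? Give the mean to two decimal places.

4.50

Sorted (descending): 913, 913, 880, 880, 542, 542
The 2 values of 913 occupy positions 1–2 → each gets rank 2.
The 2 values of 880 occupy positions 3–4 → each gets rank 4.
The 2 values of 542 occupy positions 5–6 → each gets rank 6.
Site 1 values → pooled ranks: 880→4, 542→6, 542→6, 913→2
Mean rank = (4 + 6 + 6 + 2) / 4 = 4.50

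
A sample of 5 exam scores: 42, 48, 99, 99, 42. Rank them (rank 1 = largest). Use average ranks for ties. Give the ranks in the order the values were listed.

Sorted (descending): 99, 99, 48, 42, 42
The 2 values of 99 occupy positions 1–2 → average rank (1+2)/2 = 1.5.
The 2 values of 42 occupy positions 4–5 → average rank (4+5)/2 = 4.5.

4.5, 3, 1.5, 1.5, 4.5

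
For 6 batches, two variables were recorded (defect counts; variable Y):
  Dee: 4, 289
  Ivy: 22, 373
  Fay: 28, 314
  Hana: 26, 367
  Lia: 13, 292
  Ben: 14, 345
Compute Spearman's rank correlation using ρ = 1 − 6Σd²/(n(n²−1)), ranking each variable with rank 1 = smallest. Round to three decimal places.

0.600

Ranks of variable 1: 1, 4, 6, 5, 2, 3
Ranks of variable 2: 1, 6, 3, 5, 2, 4
d = r₁ − r₂: 0, -2, 3, 0, 0, -1
d²: 0, 4, 9, 0, 0, 1; Σd² = 14
ρ = 1 − 6·14/(6·35) = 1 − 84/210 = 0.600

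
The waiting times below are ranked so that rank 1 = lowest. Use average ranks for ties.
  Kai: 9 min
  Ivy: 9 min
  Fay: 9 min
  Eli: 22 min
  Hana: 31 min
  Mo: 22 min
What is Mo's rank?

Sorted (ascending): 9, 9, 9, 22, 22, 31
The 3 values of 9 occupy positions 1–3 → average rank 2.
The 2 values of 22 occupy positions 4–5 → average rank (4+5)/2 = 4.5.
Mo has value 22 min → rank 4.5.

4.5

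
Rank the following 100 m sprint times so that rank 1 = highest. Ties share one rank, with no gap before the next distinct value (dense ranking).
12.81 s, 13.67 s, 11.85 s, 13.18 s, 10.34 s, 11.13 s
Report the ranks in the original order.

3, 1, 4, 2, 6, 5

Sorted (descending): 13.67, 13.18, 12.81, 11.85, 11.13, 10.34
No ties — each value takes its position as its rank.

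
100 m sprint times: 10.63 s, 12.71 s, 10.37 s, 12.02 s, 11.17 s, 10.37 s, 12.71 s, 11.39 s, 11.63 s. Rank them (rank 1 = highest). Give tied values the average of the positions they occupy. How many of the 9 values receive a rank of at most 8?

Sorted (descending): 12.71, 12.71, 12.02, 11.63, 11.39, 11.17, 10.63, 10.37, 10.37
The 2 values of 12.71 occupy positions 1–2 → average rank (1+2)/2 = 1.5.
The 2 values of 10.37 occupy positions 8–9 → average rank (8+9)/2 = 8.5.
Ranks ≤ 8: {1.5, 1.5, 3, 4, 5, 6, 7} → 7 values.

7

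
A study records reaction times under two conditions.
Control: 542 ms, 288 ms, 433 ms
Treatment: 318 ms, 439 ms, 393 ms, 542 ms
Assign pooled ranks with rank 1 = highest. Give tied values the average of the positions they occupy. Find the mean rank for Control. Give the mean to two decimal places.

Sorted (descending): 542, 542, 439, 433, 393, 318, 288
The 2 values of 542 occupy positions 1–2 → average rank (1+2)/2 = 1.5.
Control values → pooled ranks: 542→1.5, 288→7, 433→4
Mean rank = (1.5 + 7 + 4) / 3 = 4.17

4.17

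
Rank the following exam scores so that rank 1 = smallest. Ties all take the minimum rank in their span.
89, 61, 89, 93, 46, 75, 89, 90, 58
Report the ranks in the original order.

5, 3, 5, 9, 1, 4, 5, 8, 2

Sorted (ascending): 46, 58, 61, 75, 89, 89, 89, 90, 93
The 3 values of 89 occupy positions 5–7 → each gets rank 5.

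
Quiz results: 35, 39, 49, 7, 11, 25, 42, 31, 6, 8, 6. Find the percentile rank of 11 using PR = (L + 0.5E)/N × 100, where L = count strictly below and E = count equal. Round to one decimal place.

N = 11.
Strictly below 11: 4. Equal to 11: 1.
PR = (4 + 0.5·1)/11 × 100 = 40.9

40.9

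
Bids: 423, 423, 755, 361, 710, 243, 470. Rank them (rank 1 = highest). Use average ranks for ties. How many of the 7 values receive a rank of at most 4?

3

Sorted (descending): 755, 710, 470, 423, 423, 361, 243
The 2 values of 423 occupy positions 4–5 → average rank (4+5)/2 = 4.5.
Ranks ≤ 4: {1, 2, 3} → 3 values.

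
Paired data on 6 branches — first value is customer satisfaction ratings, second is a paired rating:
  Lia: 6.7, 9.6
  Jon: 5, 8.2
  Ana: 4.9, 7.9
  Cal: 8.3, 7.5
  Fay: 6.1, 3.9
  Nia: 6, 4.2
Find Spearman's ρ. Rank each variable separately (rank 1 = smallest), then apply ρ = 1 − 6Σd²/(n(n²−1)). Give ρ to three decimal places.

-0.086

Ranks of variable 1: 5, 2, 1, 6, 4, 3
Ranks of variable 2: 6, 5, 4, 3, 1, 2
d = r₁ − r₂: -1, -3, -3, 3, 3, 1
d²: 1, 9, 9, 9, 9, 1; Σd² = 38
ρ = 1 − 6·38/(6·35) = 1 − 228/210 = -0.086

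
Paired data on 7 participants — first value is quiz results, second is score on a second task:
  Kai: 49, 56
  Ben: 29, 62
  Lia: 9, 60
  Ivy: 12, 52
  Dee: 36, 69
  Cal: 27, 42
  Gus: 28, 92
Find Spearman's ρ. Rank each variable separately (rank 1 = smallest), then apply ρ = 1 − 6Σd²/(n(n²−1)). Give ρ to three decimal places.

0.321

Ranks of variable 1: 7, 5, 1, 2, 6, 3, 4
Ranks of variable 2: 3, 5, 4, 2, 6, 1, 7
d = r₁ − r₂: 4, 0, -3, 0, 0, 2, -3
d²: 16, 0, 9, 0, 0, 4, 9; Σd² = 38
ρ = 1 − 6·38/(7·48) = 1 − 228/336 = 0.321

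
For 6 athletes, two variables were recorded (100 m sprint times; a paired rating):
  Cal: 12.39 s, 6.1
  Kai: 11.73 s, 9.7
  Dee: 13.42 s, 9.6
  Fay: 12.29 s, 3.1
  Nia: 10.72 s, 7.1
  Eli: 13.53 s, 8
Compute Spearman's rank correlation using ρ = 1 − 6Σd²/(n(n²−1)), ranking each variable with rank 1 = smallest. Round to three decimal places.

0.086

Ranks of variable 1: 4, 2, 5, 3, 1, 6
Ranks of variable 2: 2, 6, 5, 1, 3, 4
d = r₁ − r₂: 2, -4, 0, 2, -2, 2
d²: 4, 16, 0, 4, 4, 4; Σd² = 32
ρ = 1 − 6·32/(6·35) = 1 − 192/210 = 0.086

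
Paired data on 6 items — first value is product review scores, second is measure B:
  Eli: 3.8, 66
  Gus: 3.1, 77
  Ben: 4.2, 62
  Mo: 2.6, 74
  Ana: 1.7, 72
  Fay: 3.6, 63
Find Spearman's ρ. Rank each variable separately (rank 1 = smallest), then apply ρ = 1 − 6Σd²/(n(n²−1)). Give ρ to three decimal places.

Ranks of variable 1: 5, 3, 6, 2, 1, 4
Ranks of variable 2: 3, 6, 1, 5, 4, 2
d = r₁ − r₂: 2, -3, 5, -3, -3, 2
d²: 4, 9, 25, 9, 9, 4; Σd² = 60
ρ = 1 − 6·60/(6·35) = 1 − 360/210 = -0.714

-0.714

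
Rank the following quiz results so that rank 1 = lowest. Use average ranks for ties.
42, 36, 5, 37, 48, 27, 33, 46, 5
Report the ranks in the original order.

7, 5, 1.5, 6, 9, 3, 4, 8, 1.5

Sorted (ascending): 5, 5, 27, 33, 36, 37, 42, 46, 48
The 2 values of 5 occupy positions 1–2 → average rank (1+2)/2 = 1.5.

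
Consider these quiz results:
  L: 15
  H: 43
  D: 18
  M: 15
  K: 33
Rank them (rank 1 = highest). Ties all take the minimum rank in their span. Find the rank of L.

4

Sorted (descending): 43, 33, 18, 15, 15
The 2 values of 15 occupy positions 4–5 → each gets rank 4.
L has value 15 → rank 4.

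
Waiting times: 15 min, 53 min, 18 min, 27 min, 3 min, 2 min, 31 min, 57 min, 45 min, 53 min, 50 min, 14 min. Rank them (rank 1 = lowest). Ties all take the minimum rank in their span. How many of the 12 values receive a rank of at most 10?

11

Sorted (ascending): 2, 3, 14, 15, 18, 27, 31, 45, 50, 53, 53, 57
The 2 values of 53 occupy positions 10–11 → each gets rank 10.
Ranks ≤ 10: {1, 2, 3, 4, 5, 6, 7, 8, 9, 10, 10} → 11 values.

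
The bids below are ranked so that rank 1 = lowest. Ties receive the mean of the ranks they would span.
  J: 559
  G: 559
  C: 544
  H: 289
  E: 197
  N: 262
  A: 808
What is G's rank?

5.5

Sorted (ascending): 197, 262, 289, 544, 559, 559, 808
The 2 values of 559 occupy positions 5–6 → average rank (5+6)/2 = 5.5.
G has value 559 → rank 5.5.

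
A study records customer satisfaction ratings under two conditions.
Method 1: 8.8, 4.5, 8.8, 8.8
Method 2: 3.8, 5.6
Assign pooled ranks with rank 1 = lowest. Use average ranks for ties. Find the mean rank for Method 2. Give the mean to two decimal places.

Sorted (ascending): 3.8, 4.5, 5.6, 8.8, 8.8, 8.8
The 3 values of 8.8 occupy positions 4–6 → average rank 5.
Method 2 values → pooled ranks: 3.8→1, 5.6→3
Mean rank = (1 + 3) / 2 = 2.00

2.00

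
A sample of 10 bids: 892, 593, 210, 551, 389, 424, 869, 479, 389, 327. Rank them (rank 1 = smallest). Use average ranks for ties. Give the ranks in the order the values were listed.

10, 8, 1, 7, 3.5, 5, 9, 6, 3.5, 2

Sorted (ascending): 210, 327, 389, 389, 424, 479, 551, 593, 869, 892
The 2 values of 389 occupy positions 3–4 → average rank (3+4)/2 = 3.5.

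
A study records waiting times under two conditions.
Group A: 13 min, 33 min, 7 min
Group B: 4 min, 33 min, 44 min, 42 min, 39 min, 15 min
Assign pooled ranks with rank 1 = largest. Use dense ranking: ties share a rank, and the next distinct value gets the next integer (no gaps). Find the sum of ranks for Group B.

23

Sorted (descending): 44, 42, 39, 33, 33, 15, 13, 7, 4
The 2 values of 33 share dense rank 4.
Remaining distinct values take the next consecutive integers.
Group B values → pooled ranks: 4→8, 33→4, 44→1, 42→2, 39→3, 15→5
Rank sum = 8 + 4 + 1 + 2 + 3 + 5 = 23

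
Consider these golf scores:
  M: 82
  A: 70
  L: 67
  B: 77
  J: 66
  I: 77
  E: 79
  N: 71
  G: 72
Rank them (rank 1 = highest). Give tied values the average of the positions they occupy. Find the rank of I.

3.5

Sorted (descending): 82, 79, 77, 77, 72, 71, 70, 67, 66
The 2 values of 77 occupy positions 3–4 → average rank (3+4)/2 = 3.5.
I has value 77 → rank 3.5.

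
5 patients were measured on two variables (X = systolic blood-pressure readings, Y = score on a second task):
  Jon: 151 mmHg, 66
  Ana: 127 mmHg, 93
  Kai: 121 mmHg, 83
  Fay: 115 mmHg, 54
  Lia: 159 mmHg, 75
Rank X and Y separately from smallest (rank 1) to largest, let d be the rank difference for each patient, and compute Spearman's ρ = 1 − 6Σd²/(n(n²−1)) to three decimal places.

0.200

Ranks of variable 1: 4, 3, 2, 1, 5
Ranks of variable 2: 2, 5, 4, 1, 3
d = r₁ − r₂: 2, -2, -2, 0, 2
d²: 4, 4, 4, 0, 4; Σd² = 16
ρ = 1 − 6·16/(5·24) = 1 − 96/120 = 0.200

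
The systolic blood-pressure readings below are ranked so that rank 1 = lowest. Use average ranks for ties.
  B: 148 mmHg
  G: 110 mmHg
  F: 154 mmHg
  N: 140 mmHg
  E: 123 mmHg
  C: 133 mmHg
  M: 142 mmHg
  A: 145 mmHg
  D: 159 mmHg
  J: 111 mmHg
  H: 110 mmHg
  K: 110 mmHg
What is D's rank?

12

Sorted (ascending): 110, 110, 110, 111, 123, 133, 140, 142, 145, 148, 154, 159
The 3 values of 110 occupy positions 1–3 → average rank 2.
D has value 159 mmHg → rank 12.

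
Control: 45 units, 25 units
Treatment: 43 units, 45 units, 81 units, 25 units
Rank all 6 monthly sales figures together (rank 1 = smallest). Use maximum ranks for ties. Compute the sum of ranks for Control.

Sorted (ascending): 25, 25, 43, 45, 45, 81
The 2 values of 25 occupy positions 1–2 → each gets rank 2.
The 2 values of 45 occupy positions 4–5 → each gets rank 5.
Control values → pooled ranks: 45→5, 25→2
Rank sum = 5 + 2 = 7

7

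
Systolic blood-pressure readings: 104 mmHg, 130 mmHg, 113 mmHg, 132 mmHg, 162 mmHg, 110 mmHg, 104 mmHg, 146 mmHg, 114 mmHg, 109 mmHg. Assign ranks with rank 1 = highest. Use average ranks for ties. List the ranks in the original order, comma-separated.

Sorted (descending): 162, 146, 132, 130, 114, 113, 110, 109, 104, 104
The 2 values of 104 occupy positions 9–10 → average rank (9+10)/2 = 9.5.

9.5, 4, 6, 3, 1, 7, 9.5, 2, 5, 8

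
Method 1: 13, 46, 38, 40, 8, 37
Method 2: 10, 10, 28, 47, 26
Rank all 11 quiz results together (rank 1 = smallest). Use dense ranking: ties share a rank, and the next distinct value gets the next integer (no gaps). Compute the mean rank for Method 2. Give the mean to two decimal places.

Sorted (ascending): 8, 10, 10, 13, 26, 28, 37, 38, 40, 46, 47
The 2 values of 10 share dense rank 2.
Remaining distinct values take the next consecutive integers.
Method 2 values → pooled ranks: 10→2, 10→2, 28→5, 47→10, 26→4
Mean rank = (2 + 2 + 5 + 10 + 4) / 5 = 4.60

4.60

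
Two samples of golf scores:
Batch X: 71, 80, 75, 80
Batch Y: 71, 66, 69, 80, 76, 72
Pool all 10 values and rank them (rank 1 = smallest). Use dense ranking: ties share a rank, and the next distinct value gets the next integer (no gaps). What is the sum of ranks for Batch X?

Sorted (ascending): 66, 69, 71, 71, 72, 75, 76, 80, 80, 80
The 2 values of 71 share dense rank 3.
The 3 values of 80 share dense rank 7.
Remaining distinct values take the next consecutive integers.
Batch X values → pooled ranks: 71→3, 80→7, 75→5, 80→7
Rank sum = 3 + 7 + 5 + 7 = 22

22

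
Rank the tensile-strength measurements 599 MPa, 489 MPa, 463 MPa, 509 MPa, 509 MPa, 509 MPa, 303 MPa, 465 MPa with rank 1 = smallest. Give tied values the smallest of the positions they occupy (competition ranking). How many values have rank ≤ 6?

7

Sorted (ascending): 303, 463, 465, 489, 509, 509, 509, 599
The 3 values of 509 occupy positions 5–7 → each gets rank 5.
Ranks ≤ 6: {1, 2, 3, 4, 5, 5, 5} → 7 values.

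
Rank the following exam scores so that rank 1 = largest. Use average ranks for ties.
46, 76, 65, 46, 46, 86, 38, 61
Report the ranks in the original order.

6, 2, 3, 6, 6, 1, 8, 4

Sorted (descending): 86, 76, 65, 61, 46, 46, 46, 38
The 3 values of 46 occupy positions 5–7 → average rank 6.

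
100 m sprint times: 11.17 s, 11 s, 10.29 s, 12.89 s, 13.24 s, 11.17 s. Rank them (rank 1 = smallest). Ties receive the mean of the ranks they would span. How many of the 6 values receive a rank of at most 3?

2

Sorted (ascending): 10.29, 11, 11.17, 11.17, 12.89, 13.24
The 2 values of 11.17 occupy positions 3–4 → average rank (3+4)/2 = 3.5.
Ranks ≤ 3: {1, 2} → 2 values.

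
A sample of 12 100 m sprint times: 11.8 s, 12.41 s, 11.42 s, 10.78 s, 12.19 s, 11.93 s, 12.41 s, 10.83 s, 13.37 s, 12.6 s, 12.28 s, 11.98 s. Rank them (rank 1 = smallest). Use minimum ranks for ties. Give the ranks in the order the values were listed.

Sorted (ascending): 10.78, 10.83, 11.42, 11.8, 11.93, 11.98, 12.19, 12.28, 12.41, 12.41, 12.6, 13.37
The 2 values of 12.41 occupy positions 9–10 → each gets rank 9.

4, 9, 3, 1, 7, 5, 9, 2, 12, 11, 8, 6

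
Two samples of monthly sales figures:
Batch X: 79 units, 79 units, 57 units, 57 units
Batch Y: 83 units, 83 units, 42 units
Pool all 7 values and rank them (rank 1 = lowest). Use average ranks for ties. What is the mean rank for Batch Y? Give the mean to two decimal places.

Sorted (ascending): 42, 57, 57, 79, 79, 83, 83
The 2 values of 57 occupy positions 2–3 → average rank (2+3)/2 = 2.5.
The 2 values of 79 occupy positions 4–5 → average rank (4+5)/2 = 4.5.
The 2 values of 83 occupy positions 6–7 → average rank (6+7)/2 = 6.5.
Batch Y values → pooled ranks: 83→6.5, 83→6.5, 42→1
Mean rank = (6.5 + 6.5 + 1) / 3 = 4.67

4.67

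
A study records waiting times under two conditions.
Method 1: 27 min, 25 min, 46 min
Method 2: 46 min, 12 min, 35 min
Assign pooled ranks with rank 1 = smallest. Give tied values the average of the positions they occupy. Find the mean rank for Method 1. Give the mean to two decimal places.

3.50

Sorted (ascending): 12, 25, 27, 35, 46, 46
The 2 values of 46 occupy positions 5–6 → average rank (5+6)/2 = 5.5.
Method 1 values → pooled ranks: 27→3, 25→2, 46→5.5
Mean rank = (3 + 2 + 5.5) / 3 = 3.50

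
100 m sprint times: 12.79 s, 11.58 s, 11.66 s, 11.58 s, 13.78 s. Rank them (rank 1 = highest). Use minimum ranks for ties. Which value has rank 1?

Sorted (descending): 13.78, 12.79, 11.66, 11.58, 11.58
The 2 values of 11.58 occupy positions 4–5 → each gets rank 4.
Rank 1 → value 13.78.

13.78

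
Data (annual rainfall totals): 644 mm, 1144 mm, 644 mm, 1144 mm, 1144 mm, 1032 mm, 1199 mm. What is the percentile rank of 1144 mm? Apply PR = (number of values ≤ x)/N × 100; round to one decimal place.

N = 7.
Strictly below 1144: 3. Equal to 1144: 3.
PR = 6/7 × 100 = 85.7

85.7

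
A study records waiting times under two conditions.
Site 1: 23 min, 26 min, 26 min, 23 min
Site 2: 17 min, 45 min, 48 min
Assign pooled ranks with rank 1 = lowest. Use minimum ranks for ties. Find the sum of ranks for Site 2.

14

Sorted (ascending): 17, 23, 23, 26, 26, 45, 48
The 2 values of 23 occupy positions 2–3 → each gets rank 2.
The 2 values of 26 occupy positions 4–5 → each gets rank 4.
Site 2 values → pooled ranks: 17→1, 45→6, 48→7
Rank sum = 1 + 6 + 7 = 14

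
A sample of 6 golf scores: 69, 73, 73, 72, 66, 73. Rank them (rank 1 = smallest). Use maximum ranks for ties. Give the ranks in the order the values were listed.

Sorted (ascending): 66, 69, 72, 73, 73, 73
The 3 values of 73 occupy positions 4–6 → each gets rank 6.

2, 6, 6, 3, 1, 6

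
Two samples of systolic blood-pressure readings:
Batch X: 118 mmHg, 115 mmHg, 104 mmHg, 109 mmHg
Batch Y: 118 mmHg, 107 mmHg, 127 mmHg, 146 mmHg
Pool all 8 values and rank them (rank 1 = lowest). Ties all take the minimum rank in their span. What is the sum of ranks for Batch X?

Sorted (ascending): 104, 107, 109, 115, 118, 118, 127, 146
The 2 values of 118 occupy positions 5–6 → each gets rank 5.
Batch X values → pooled ranks: 118→5, 115→4, 104→1, 109→3
Rank sum = 5 + 4 + 1 + 3 = 13

13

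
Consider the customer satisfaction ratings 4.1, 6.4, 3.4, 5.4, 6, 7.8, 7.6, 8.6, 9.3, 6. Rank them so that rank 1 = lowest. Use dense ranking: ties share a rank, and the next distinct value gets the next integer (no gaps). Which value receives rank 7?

Sorted (ascending): 3.4, 4.1, 5.4, 6, 6, 6.4, 7.6, 7.8, 8.6, 9.3
The 2 values of 6 share dense rank 4.
Remaining distinct values take the next consecutive integers.
Rank 7 → value 7.8.

7.8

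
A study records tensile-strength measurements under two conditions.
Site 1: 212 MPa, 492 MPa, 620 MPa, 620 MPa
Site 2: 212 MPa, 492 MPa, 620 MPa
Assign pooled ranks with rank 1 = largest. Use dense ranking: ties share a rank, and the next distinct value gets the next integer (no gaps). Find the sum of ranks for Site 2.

Sorted (descending): 620, 620, 620, 492, 492, 212, 212
The 3 values of 620 share dense rank 1.
The 2 values of 492 share dense rank 2.
The 2 values of 212 share dense rank 3.
Site 2 values → pooled ranks: 212→3, 492→2, 620→1
Rank sum = 3 + 2 + 1 = 6

6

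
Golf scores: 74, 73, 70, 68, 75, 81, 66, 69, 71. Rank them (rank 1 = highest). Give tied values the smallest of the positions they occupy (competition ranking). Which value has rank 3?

74

Sorted (descending): 81, 75, 74, 73, 71, 70, 69, 68, 66
No ties — each value takes its position as its rank.
Rank 3 → value 74.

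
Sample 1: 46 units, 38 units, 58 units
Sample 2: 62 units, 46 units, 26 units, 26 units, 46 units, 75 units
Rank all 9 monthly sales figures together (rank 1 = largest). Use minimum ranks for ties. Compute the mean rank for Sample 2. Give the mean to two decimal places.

Sorted (descending): 75, 62, 58, 46, 46, 46, 38, 26, 26
The 3 values of 46 occupy positions 4–6 → each gets rank 4.
The 2 values of 26 occupy positions 8–9 → each gets rank 8.
Sample 2 values → pooled ranks: 62→2, 46→4, 26→8, 26→8, 46→4, 75→1
Mean rank = (2 + 4 + 8 + 8 + 4 + 1) / 6 = 4.50

4.50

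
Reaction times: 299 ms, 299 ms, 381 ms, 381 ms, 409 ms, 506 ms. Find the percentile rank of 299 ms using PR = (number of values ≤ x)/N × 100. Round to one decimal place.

N = 6.
Strictly below 299: 0. Equal to 299: 2.
PR = 2/6 × 100 = 33.3

33.3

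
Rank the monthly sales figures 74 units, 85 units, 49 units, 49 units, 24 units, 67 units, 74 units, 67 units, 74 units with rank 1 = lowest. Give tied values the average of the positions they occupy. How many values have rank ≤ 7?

Sorted (ascending): 24, 49, 49, 67, 67, 74, 74, 74, 85
The 2 values of 49 occupy positions 2–3 → average rank (2+3)/2 = 2.5.
The 2 values of 67 occupy positions 4–5 → average rank (4+5)/2 = 4.5.
The 3 values of 74 occupy positions 6–8 → average rank 7.
Ranks ≤ 7: {1, 2.5, 2.5, 4.5, 4.5, 7, 7, 7} → 8 values.

8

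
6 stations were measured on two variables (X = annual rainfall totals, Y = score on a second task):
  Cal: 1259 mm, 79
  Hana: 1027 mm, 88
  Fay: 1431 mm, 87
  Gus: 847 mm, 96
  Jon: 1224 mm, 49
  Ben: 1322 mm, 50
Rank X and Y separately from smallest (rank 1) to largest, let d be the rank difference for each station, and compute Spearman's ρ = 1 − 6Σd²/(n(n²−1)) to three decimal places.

-0.486

Ranks of variable 1: 4, 2, 6, 1, 3, 5
Ranks of variable 2: 3, 5, 4, 6, 1, 2
d = r₁ − r₂: 1, -3, 2, -5, 2, 3
d²: 1, 9, 4, 25, 4, 9; Σd² = 52
ρ = 1 − 6·52/(6·35) = 1 − 312/210 = -0.486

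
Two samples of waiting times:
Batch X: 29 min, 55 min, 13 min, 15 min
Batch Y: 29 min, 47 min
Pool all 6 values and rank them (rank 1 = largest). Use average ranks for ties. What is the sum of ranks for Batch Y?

Sorted (descending): 55, 47, 29, 29, 15, 13
The 2 values of 29 occupy positions 3–4 → average rank (3+4)/2 = 3.5.
Batch Y values → pooled ranks: 29→3.5, 47→2
Rank sum = 3.5 + 2 = 5.5

5.5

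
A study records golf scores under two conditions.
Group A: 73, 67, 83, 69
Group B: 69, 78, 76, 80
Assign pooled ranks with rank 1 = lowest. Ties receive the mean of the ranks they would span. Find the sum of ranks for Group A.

15.5

Sorted (ascending): 67, 69, 69, 73, 76, 78, 80, 83
The 2 values of 69 occupy positions 2–3 → average rank (2+3)/2 = 2.5.
Group A values → pooled ranks: 73→4, 67→1, 83→8, 69→2.5
Rank sum = 4 + 1 + 8 + 2.5 = 15.5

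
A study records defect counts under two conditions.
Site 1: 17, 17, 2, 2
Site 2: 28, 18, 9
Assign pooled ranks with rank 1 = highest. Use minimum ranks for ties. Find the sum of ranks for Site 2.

Sorted (descending): 28, 18, 17, 17, 9, 2, 2
The 2 values of 17 occupy positions 3–4 → each gets rank 3.
The 2 values of 2 occupy positions 6–7 → each gets rank 6.
Site 2 values → pooled ranks: 28→1, 18→2, 9→5
Rank sum = 1 + 2 + 5 = 8

8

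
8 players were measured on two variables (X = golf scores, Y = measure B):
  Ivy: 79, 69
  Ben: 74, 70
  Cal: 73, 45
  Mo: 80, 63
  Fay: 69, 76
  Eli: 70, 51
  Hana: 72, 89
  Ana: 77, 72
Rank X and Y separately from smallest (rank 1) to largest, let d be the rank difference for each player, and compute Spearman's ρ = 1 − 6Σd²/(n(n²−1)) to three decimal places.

-0.238

Ranks of variable 1: 7, 5, 4, 8, 1, 2, 3, 6
Ranks of variable 2: 4, 5, 1, 3, 7, 2, 8, 6
d = r₁ − r₂: 3, 0, 3, 5, -6, 0, -5, 0
d²: 9, 0, 9, 25, 36, 0, 25, 0; Σd² = 104
ρ = 1 − 6·104/(8·63) = 1 − 624/504 = -0.238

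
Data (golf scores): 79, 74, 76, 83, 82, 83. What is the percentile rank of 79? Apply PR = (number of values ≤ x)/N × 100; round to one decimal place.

50.0

N = 6.
Strictly below 79: 2. Equal to 79: 1.
PR = 3/6 × 100 = 50.0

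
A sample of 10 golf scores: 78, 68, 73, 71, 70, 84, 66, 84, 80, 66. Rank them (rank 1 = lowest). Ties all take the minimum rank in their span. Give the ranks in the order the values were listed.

Sorted (ascending): 66, 66, 68, 70, 71, 73, 78, 80, 84, 84
The 2 values of 66 occupy positions 1–2 → each gets rank 1.
The 2 values of 84 occupy positions 9–10 → each gets rank 9.

7, 3, 6, 5, 4, 9, 1, 9, 8, 1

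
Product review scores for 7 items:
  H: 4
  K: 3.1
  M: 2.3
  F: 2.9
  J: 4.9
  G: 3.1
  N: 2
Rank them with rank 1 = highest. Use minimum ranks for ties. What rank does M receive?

Sorted (descending): 4.9, 4, 3.1, 3.1, 2.9, 2.3, 2
The 2 values of 3.1 occupy positions 3–4 → each gets rank 3.
M has value 2.3 → rank 6.

6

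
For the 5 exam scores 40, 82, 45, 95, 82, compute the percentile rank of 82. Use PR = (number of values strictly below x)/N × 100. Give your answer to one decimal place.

40.0

N = 5.
Strictly below 82: 2. Equal to 82: 2.
PR = 2/5 × 100 = 40.0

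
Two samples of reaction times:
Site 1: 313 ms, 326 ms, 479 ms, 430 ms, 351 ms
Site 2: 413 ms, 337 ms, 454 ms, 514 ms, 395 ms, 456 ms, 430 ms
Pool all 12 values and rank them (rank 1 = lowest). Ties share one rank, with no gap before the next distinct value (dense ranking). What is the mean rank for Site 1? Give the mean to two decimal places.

Sorted (ascending): 313, 326, 337, 351, 395, 413, 430, 430, 454, 456, 479, 514
The 2 values of 430 share dense rank 7.
Remaining distinct values take the next consecutive integers.
Site 1 values → pooled ranks: 313→1, 326→2, 479→10, 430→7, 351→4
Mean rank = (1 + 2 + 10 + 7 + 4) / 5 = 4.80

4.80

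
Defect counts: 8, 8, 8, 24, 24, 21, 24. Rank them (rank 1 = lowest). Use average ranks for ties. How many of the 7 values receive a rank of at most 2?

3

Sorted (ascending): 8, 8, 8, 21, 24, 24, 24
The 3 values of 8 occupy positions 1–3 → average rank 2.
The 3 values of 24 occupy positions 5–7 → average rank 6.
Ranks ≤ 2: {2, 2, 2} → 3 values.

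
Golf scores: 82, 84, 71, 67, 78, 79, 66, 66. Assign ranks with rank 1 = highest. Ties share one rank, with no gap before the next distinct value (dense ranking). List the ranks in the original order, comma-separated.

Sorted (descending): 84, 82, 79, 78, 71, 67, 66, 66
The 2 values of 66 share dense rank 7.
Remaining distinct values take the next consecutive integers.

2, 1, 5, 6, 4, 3, 7, 7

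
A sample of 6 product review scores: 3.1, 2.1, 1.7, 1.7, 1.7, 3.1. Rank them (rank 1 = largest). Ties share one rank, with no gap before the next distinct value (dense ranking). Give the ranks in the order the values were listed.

Sorted (descending): 3.1, 3.1, 2.1, 1.7, 1.7, 1.7
The 2 values of 3.1 share dense rank 1.
The 3 values of 1.7 share dense rank 3.
Remaining distinct values take the next consecutive integers.

1, 2, 3, 3, 3, 1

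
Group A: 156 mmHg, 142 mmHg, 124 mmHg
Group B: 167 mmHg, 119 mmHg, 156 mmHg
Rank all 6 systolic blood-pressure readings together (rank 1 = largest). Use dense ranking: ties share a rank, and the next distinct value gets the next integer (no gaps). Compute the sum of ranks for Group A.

Sorted (descending): 167, 156, 156, 142, 124, 119
The 2 values of 156 share dense rank 2.
Remaining distinct values take the next consecutive integers.
Group A values → pooled ranks: 156→2, 142→3, 124→4
Rank sum = 2 + 3 + 4 = 9

9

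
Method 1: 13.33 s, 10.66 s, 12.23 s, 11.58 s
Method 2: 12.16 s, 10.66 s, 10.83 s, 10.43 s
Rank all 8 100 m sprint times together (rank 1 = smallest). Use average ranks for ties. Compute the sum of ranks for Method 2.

13.5

Sorted (ascending): 10.43, 10.66, 10.66, 10.83, 11.58, 12.16, 12.23, 13.33
The 2 values of 10.66 occupy positions 2–3 → average rank (2+3)/2 = 2.5.
Method 2 values → pooled ranks: 12.16→6, 10.66→2.5, 10.83→4, 10.43→1
Rank sum = 6 + 2.5 + 4 + 1 = 13.5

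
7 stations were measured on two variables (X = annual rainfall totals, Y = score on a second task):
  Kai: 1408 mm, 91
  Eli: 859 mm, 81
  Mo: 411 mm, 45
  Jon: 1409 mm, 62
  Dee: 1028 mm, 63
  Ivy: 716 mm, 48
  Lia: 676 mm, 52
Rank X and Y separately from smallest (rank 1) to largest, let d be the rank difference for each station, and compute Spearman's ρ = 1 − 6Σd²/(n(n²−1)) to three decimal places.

Ranks of variable 1: 6, 4, 1, 7, 5, 3, 2
Ranks of variable 2: 7, 6, 1, 4, 5, 2, 3
d = r₁ − r₂: -1, -2, 0, 3, 0, 1, -1
d²: 1, 4, 0, 9, 0, 1, 1; Σd² = 16
ρ = 1 − 6·16/(7·48) = 1 − 96/336 = 0.714

0.714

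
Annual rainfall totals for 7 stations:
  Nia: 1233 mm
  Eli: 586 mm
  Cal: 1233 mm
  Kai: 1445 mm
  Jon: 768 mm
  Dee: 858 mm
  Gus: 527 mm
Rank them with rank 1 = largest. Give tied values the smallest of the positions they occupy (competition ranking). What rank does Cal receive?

2

Sorted (descending): 1445, 1233, 1233, 858, 768, 586, 527
The 2 values of 1233 occupy positions 2–3 → each gets rank 2.
Cal has value 1233 mm → rank 2.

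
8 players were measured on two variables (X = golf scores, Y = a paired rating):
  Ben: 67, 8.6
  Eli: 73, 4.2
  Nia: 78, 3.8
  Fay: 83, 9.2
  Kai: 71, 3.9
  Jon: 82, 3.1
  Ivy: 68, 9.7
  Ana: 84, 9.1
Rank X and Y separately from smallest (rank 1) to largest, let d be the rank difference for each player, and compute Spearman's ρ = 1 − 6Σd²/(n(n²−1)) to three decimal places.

-0.071

Ranks of variable 1: 1, 4, 5, 7, 3, 6, 2, 8
Ranks of variable 2: 5, 4, 2, 7, 3, 1, 8, 6
d = r₁ − r₂: -4, 0, 3, 0, 0, 5, -6, 2
d²: 16, 0, 9, 0, 0, 25, 36, 4; Σd² = 90
ρ = 1 − 6·90/(8·63) = 1 − 540/504 = -0.071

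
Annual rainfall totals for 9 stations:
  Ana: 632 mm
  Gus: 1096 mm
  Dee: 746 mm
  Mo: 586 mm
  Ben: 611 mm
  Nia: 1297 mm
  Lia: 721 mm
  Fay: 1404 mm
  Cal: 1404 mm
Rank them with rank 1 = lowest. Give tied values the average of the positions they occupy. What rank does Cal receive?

8.5

Sorted (ascending): 586, 611, 632, 721, 746, 1096, 1297, 1404, 1404
The 2 values of 1404 occupy positions 8–9 → average rank (8+9)/2 = 8.5.
Cal has value 1404 mm → rank 8.5.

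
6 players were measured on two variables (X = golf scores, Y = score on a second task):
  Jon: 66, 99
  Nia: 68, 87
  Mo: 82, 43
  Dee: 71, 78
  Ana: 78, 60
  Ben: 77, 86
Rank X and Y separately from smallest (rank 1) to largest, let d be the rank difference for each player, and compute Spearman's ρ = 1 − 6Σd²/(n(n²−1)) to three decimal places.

Ranks of variable 1: 1, 2, 6, 3, 5, 4
Ranks of variable 2: 6, 5, 1, 3, 2, 4
d = r₁ − r₂: -5, -3, 5, 0, 3, 0
d²: 25, 9, 25, 0, 9, 0; Σd² = 68
ρ = 1 − 6·68/(6·35) = 1 − 408/210 = -0.943

-0.943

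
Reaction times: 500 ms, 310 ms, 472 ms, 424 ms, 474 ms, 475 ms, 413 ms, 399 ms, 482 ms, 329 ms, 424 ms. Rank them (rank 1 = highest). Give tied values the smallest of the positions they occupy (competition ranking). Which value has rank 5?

Sorted (descending): 500, 482, 475, 474, 472, 424, 424, 413, 399, 329, 310
The 2 values of 424 occupy positions 6–7 → each gets rank 6.
Rank 5 → value 472.

472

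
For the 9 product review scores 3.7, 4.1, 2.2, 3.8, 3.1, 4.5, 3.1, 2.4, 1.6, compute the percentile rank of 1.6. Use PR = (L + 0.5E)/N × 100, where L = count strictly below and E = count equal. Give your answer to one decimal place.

N = 9.
Strictly below 1.6: 0. Equal to 1.6: 1.
PR = (0 + 0.5·1)/9 × 100 = 5.6

5.6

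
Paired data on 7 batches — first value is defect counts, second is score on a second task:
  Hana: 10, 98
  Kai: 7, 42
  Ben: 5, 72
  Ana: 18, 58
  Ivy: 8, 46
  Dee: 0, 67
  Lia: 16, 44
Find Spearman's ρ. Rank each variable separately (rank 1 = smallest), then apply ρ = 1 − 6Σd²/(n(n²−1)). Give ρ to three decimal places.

-0.179

Ranks of variable 1: 5, 3, 2, 7, 4, 1, 6
Ranks of variable 2: 7, 1, 6, 4, 3, 5, 2
d = r₁ − r₂: -2, 2, -4, 3, 1, -4, 4
d²: 4, 4, 16, 9, 1, 16, 16; Σd² = 66
ρ = 1 − 6·66/(7·48) = 1 − 396/336 = -0.179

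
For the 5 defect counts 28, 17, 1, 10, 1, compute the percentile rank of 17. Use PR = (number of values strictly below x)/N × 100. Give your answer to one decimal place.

60.0

N = 5.
Strictly below 17: 3. Equal to 17: 1.
PR = 3/5 × 100 = 60.0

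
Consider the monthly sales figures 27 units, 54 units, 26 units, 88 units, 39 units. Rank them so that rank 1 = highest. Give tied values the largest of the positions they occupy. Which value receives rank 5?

26

Sorted (descending): 88, 54, 39, 27, 26
No ties — each value takes its position as its rank.
Rank 5 → value 26.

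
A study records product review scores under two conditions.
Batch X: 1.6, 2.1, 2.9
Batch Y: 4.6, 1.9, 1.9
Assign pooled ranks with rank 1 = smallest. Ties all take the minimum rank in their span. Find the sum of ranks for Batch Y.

10

Sorted (ascending): 1.6, 1.9, 1.9, 2.1, 2.9, 4.6
The 2 values of 1.9 occupy positions 2–3 → each gets rank 2.
Batch Y values → pooled ranks: 4.6→6, 1.9→2, 1.9→2
Rank sum = 6 + 2 + 2 = 10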